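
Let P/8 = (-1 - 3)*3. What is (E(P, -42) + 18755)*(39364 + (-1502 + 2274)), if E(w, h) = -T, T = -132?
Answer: 758048632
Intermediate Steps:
P = -96 (P = 8*((-1 - 3)*3) = 8*(-4*3) = 8*(-12) = -96)
E(w, h) = 132 (E(w, h) = -1*(-132) = 132)
(E(P, -42) + 18755)*(39364 + (-1502 + 2274)) = (132 + 18755)*(39364 + (-1502 + 2274)) = 18887*(39364 + 772) = 18887*40136 = 758048632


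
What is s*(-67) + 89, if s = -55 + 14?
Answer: 2836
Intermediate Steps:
s = -41
s*(-67) + 89 = -41*(-67) + 89 = 2747 + 89 = 2836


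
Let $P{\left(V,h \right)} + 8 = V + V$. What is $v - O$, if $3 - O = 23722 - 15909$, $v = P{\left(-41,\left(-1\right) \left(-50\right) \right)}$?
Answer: $7720$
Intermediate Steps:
$P{\left(V,h \right)} = -8 + 2 V$ ($P{\left(V,h \right)} = -8 + \left(V + V\right) = -8 + 2 V$)
$v = -90$ ($v = -8 + 2 \left(-41\right) = -8 - 82 = -90$)
$O = -7810$ ($O = 3 - \left(23722 - 15909\right) = 3 - 7813 = -7810$)
$v - O = -90 - -7810 = -90 + 7810 = 7720$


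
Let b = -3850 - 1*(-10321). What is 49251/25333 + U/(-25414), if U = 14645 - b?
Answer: 522296486/321906431 ≈ 1.6225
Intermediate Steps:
b = 6471 (b = -3850 + 10321 = 6471)
U = 8174 (U = 14645 - 1*6471 = 14645 - 6471 = 8174)
49251/25333 + U/(-25414) = 49251/25333 + 8174/(-25414) = 49251*(1/25333) + 8174*(-1/25414) = 49251/25333 - 4087/12707 = 522296486/321906431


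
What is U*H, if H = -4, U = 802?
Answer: -3208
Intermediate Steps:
U*H = 802*(-4) = -3208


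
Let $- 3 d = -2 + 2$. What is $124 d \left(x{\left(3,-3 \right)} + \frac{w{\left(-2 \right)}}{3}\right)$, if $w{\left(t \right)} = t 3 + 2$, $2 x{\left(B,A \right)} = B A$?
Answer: $0$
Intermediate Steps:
$x{\left(B,A \right)} = \frac{A B}{2}$ ($x{\left(B,A \right)} = \frac{B A}{2} = \frac{A B}{2}$)
$w{\left(t \right)} = 2 + 3 t$ ($w{\left(t \right)} = 3 t + 2 = 2 + 3 t$)
$d = 0$ ($d = - \frac{-2 + 2}{3} = \left(- \frac{1}{3}\right) 0 = 0$)
$124 d \left(x{\left(3,-3 \right)} + \frac{w{\left(-2 \right)}}{3}\right) = 124 \cdot 0 \left(\frac{1}{2} \left(-3\right) 3 + \frac{2 + 3 \left(-2\right)}{3}\right) = 124 \cdot 0 \left(- \frac{9}{2} + \left(2 - 6\right) \frac{1}{3}\right) = 124 \cdot 0 \left(- \frac{9}{2} - \frac{4}{3}\right) = 124 \cdot 0 \left(- \frac{35}{6}\right) = 124 \cdot 0 = 0$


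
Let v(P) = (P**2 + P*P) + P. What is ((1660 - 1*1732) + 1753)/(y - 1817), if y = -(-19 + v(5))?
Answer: -1681/1853 ≈ -0.90718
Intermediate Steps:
v(P) = P + 2*P**2 (v(P) = (P**2 + P**2) + P = 2*P**2 + P = P + 2*P**2)
y = -36 (y = -(-19 + 5*(1 + 2*5)) = -(-19 + 5*(1 + 10)) = -(-19 + 5*11) = -(-19 + 55) = -1*36 = -36)
((1660 - 1*1732) + 1753)/(y - 1817) = ((1660 - 1*1732) + 1753)/(-36 - 1817) = ((1660 - 1732) + 1753)/(-1853) = (-72 + 1753)*(-1/1853) = 1681*(-1/1853) = -1681/1853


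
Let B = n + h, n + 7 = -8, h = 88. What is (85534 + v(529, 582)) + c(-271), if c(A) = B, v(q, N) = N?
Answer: 86189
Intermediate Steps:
n = -15 (n = -7 - 8 = -15)
B = 73 (B = -15 + 88 = 73)
c(A) = 73
(85534 + v(529, 582)) + c(-271) = (85534 + 582) + 73 = 86116 + 73 = 86189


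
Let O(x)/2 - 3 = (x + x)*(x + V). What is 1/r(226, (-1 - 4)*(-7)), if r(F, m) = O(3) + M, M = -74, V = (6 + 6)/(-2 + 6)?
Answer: ¼ ≈ 0.25000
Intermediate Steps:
V = 3 (V = 12/4 = 12*(¼) = 3)
O(x) = 6 + 4*x*(3 + x) (O(x) = 6 + 2*((x + x)*(x + 3)) = 6 + 2*((2*x)*(3 + x)) = 6 + 2*(2*x*(3 + x)) = 6 + 4*x*(3 + x))
r(F, m) = 4 (r(F, m) = (6 + 4*3² + 12*3) - 74 = (6 + 4*9 + 36) - 74 = (6 + 36 + 36) - 74 = 78 - 74 = 4)
1/r(226, (-1 - 4)*(-7)) = 1/4 = ¼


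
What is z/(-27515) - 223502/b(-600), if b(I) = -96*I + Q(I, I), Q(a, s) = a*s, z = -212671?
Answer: 8266175207/1149026400 ≈ 7.1941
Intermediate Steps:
b(I) = I² - 96*I (b(I) = -96*I + I*I = -96*I + I² = I² - 96*I)
z/(-27515) - 223502/b(-600) = -212671/(-27515) - 223502*(-1/(600*(-96 - 600))) = -212671*(-1/27515) - 223502/((-600*(-696))) = 212671/27515 - 223502/417600 = 212671/27515 - 223502*1/417600 = 212671/27515 - 111751/208800 = 8266175207/1149026400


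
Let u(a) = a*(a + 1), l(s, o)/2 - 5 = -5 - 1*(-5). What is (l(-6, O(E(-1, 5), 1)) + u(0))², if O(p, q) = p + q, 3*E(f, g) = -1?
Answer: 100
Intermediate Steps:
E(f, g) = -⅓ (E(f, g) = (⅓)*(-1) = -⅓)
l(s, o) = 10 (l(s, o) = 10 + 2*(-5 - 1*(-5)) = 10 + 2*(-5 + 5) = 10 + 2*0 = 10 + 0 = 10)
u(a) = a*(1 + a)
(l(-6, O(E(-1, 5), 1)) + u(0))² = (10 + 0*(1 + 0))² = (10 + 0*1)² = (10 + 0)² = 10² = 100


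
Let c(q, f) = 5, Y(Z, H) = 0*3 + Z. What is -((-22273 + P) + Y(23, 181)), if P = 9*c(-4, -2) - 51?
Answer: 22256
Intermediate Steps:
Y(Z, H) = Z (Y(Z, H) = 0 + Z = Z)
P = -6 (P = 9*5 - 51 = 45 - 51 = -6)
-((-22273 + P) + Y(23, 181)) = -((-22273 - 6) + 23) = -(-22279 + 23) = -1*(-22256) = 22256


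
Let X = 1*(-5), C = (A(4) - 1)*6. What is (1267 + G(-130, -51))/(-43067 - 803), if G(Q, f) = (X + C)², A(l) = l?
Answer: -718/21935 ≈ -0.032733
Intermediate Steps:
C = 18 (C = (4 - 1)*6 = 3*6 = 18)
X = -5
G(Q, f) = 169 (G(Q, f) = (-5 + 18)² = 13² = 169)
(1267 + G(-130, -51))/(-43067 - 803) = (1267 + 169)/(-43067 - 803) = 1436/(-43870) = 1436*(-1/43870) = -718/21935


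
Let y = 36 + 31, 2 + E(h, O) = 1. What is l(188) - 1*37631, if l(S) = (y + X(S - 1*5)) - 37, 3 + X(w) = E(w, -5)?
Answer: -37605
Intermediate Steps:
E(h, O) = -1 (E(h, O) = -2 + 1 = -1)
y = 67
X(w) = -4 (X(w) = -3 - 1 = -4)
l(S) = 26 (l(S) = (67 - 4) - 37 = 63 - 37 = 26)
l(188) - 1*37631 = 26 - 1*37631 = 26 - 37631 = -37605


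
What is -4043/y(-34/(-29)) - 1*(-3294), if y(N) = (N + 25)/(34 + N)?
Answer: -541238/253 ≈ -2139.3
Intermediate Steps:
y(N) = (25 + N)/(34 + N)
-4043/y(-34/(-29)) - 1*(-3294) = -4043*(34 - 34/(-29))/(25 - 34/(-29)) - 1*(-3294) = -4043*(34 - 34*(-1/29))/(25 - 34*(-1/29)) + 3294 = -4043*(34 + 34/29)/(25 + 34/29) + 3294 = -4043/((759/29)/(1020/29)) + 3294 = -4043/((29/1020)*(759/29)) + 3294 = -4043/253/340 + 3294 = -4043*340/253 + 3294 = -1374620/253 + 3294 = -541238/253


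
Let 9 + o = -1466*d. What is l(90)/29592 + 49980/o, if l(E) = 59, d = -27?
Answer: 164593663/130116024 ≈ 1.2650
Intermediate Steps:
o = 39573 (o = -9 - 1466*(-27) = -9 + 39582 = 39573)
l(90)/29592 + 49980/o = 59/29592 + 49980/39573 = 59*(1/29592) + 49980*(1/39573) = 59/29592 + 16660/13191 = 164593663/130116024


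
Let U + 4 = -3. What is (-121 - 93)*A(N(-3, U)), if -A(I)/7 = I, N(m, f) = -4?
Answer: -5992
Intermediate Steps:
U = -7 (U = -4 - 3 = -7)
A(I) = -7*I
(-121 - 93)*A(N(-3, U)) = (-121 - 93)*(-7*(-4)) = -214*28 = -5992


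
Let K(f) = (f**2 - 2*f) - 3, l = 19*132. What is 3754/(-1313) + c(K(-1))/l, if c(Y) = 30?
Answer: -1562607/548834 ≈ -2.8471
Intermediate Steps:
l = 2508
K(f) = -3 + f**2 - 2*f
3754/(-1313) + c(K(-1))/l = 3754/(-1313) + 30/2508 = 3754*(-1/1313) + 30*(1/2508) = -3754/1313 + 5/418 = -1562607/548834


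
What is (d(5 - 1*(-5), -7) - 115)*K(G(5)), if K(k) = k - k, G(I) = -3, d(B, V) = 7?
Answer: 0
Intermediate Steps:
K(k) = 0
(d(5 - 1*(-5), -7) - 115)*K(G(5)) = (7 - 115)*0 = -108*0 = 0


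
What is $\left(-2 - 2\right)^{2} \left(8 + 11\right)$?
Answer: $304$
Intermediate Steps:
$\left(-2 - 2\right)^{2} \left(8 + 11\right) = \left(-4\right)^{2} \cdot 19 = 16 \cdot 19 = 304$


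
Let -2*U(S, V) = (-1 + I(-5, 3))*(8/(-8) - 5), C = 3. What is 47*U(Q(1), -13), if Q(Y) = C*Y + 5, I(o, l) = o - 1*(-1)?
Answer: -705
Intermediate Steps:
I(o, l) = 1 + o (I(o, l) = o + 1 = 1 + o)
Q(Y) = 5 + 3*Y (Q(Y) = 3*Y + 5 = 5 + 3*Y)
U(S, V) = -15 (U(S, V) = -(-1 + (1 - 5))*(8/(-8) - 5)/2 = -(-1 - 4)*(8*(-⅛) - 5)/2 = -(-5)*(-1 - 5)/2 = -(-5)*(-6)/2 = -½*30 = -15)
47*U(Q(1), -13) = 47*(-15) = -705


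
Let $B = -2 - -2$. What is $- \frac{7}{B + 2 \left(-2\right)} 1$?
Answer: $\frac{7}{4} \approx 1.75$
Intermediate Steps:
$B = 0$ ($B = -2 + 2 = 0$)
$- \frac{7}{B + 2 \left(-2\right)} 1 = - \frac{7}{0 + 2 \left(-2\right)} 1 = - \frac{7}{0 - 4} \cdot 1 = - \frac{7}{-4} \cdot 1 = \left(-7\right) \left(- \frac{1}{4}\right) 1 = \frac{7}{4} \cdot 1 = \frac{7}{4}$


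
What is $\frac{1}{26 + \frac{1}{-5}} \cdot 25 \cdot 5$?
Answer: $\frac{625}{129} \approx 4.845$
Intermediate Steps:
$\frac{1}{26 + \frac{1}{-5}} \cdot 25 \cdot 5 = \frac{1}{26 - \frac{1}{5}} \cdot 25 \cdot 5 = \frac{1}{\frac{129}{5}} \cdot 25 \cdot 5 = \frac{5}{129} \cdot 25 \cdot 5 = \frac{125}{129} \cdot 5 = \frac{625}{129}$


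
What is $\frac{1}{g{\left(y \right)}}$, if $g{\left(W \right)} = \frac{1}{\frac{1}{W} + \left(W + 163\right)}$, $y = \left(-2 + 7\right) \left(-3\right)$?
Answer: $\frac{2219}{15} \approx 147.93$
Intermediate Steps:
$y = -15$ ($y = 5 \left(-3\right) = -15$)
$g{\left(W \right)} = \frac{1}{163 + W + \frac{1}{W}}$ ($g{\left(W \right)} = \frac{1}{\frac{1}{W} + \left(163 + W\right)} = \frac{1}{163 + W + \frac{1}{W}}$)
$\frac{1}{g{\left(y \right)}} = \frac{1}{\left(-15\right) \frac{1}{1 + \left(-15\right)^{2} + 163 \left(-15\right)}} = \frac{1}{\left(-15\right) \frac{1}{1 + 225 - 2445}} = \frac{1}{\left(-15\right) \frac{1}{-2219}} = \frac{1}{\left(-15\right) \left(- \frac{1}{2219}\right)} = \frac{1}{\frac{15}{2219}} = \frac{2219}{15}$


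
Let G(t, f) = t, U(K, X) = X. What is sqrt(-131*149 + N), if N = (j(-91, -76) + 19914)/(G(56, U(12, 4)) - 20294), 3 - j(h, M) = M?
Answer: I*sqrt(7994931132570)/20238 ≈ 139.71*I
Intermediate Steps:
j(h, M) = 3 - M
N = -19993/20238 (N = ((3 - 1*(-76)) + 19914)/(56 - 20294) = ((3 + 76) + 19914)/(-20238) = (79 + 19914)*(-1/20238) = 19993*(-1/20238) = -19993/20238 ≈ -0.98789)
sqrt(-131*149 + N) = sqrt(-131*149 - 19993/20238) = sqrt(-19519 - 19993/20238) = sqrt(-395045515/20238) = I*sqrt(7994931132570)/20238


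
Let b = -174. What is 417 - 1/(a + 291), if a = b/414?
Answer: 8360781/20050 ≈ 417.00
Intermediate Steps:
a = -29/69 (a = -174/414 = -174*1/414 = -29/69 ≈ -0.42029)
417 - 1/(a + 291) = 417 - 1/(-29/69 + 291) = 417 - 1/20050/69 = 417 - 1*69/20050 = 417 - 69/20050 = 8360781/20050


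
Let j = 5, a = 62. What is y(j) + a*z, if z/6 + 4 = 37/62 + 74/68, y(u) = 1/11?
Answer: -161023/187 ≈ -861.09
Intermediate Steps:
y(u) = 1/11
z = -7320/527 (z = -24 + 6*(37/62 + 74/68) = -24 + 6*(37*(1/62) + 74*(1/68)) = -24 + 6*(37/62 + 37/34) = -24 + 6*(888/527) = -24 + 5328/527 = -7320/527 ≈ -13.890)
y(j) + a*z = 1/11 + 62*(-7320/527) = 1/11 - 14640/17 = -161023/187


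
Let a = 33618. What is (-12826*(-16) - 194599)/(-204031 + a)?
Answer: -10617/170413 ≈ -0.062302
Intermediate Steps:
(-12826*(-16) - 194599)/(-204031 + a) = (-12826*(-16) - 194599)/(-204031 + 33618) = (205216 - 194599)/(-170413) = 10617*(-1/170413) = -10617/170413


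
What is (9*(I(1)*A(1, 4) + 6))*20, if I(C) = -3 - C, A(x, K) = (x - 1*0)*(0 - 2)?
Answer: 2520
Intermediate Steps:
A(x, K) = -2*x (A(x, K) = (x + 0)*(-2) = x*(-2) = -2*x)
(9*(I(1)*A(1, 4) + 6))*20 = (9*((-3 - 1*1)*(-2*1) + 6))*20 = (9*((-3 - 1)*(-2) + 6))*20 = (9*(-4*(-2) + 6))*20 = (9*(8 + 6))*20 = (9*14)*20 = 126*20 = 2520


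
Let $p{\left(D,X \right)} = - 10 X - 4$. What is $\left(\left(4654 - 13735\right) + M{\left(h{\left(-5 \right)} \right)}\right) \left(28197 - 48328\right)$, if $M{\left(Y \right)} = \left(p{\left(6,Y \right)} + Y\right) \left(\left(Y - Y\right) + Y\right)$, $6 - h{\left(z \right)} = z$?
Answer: $205618034$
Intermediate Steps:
$h{\left(z \right)} = 6 - z$
$p{\left(D,X \right)} = -4 - 10 X$
$M{\left(Y \right)} = Y \left(-4 - 9 Y\right)$ ($M{\left(Y \right)} = \left(\left(-4 - 10 Y\right) + Y\right) \left(\left(Y - Y\right) + Y\right) = \left(-4 - 9 Y\right) \left(0 + Y\right) = \left(-4 - 9 Y\right) Y = Y \left(-4 - 9 Y\right)$)
$\left(\left(4654 - 13735\right) + M{\left(h{\left(-5 \right)} \right)}\right) \left(28197 - 48328\right) = \left(\left(4654 - 13735\right) - \left(6 - -5\right) \left(4 + 9 \left(6 - -5\right)\right)\right) \left(28197 - 48328\right) = \left(\left(4654 - 13735\right) - \left(6 + 5\right) \left(4 + 9 \left(6 + 5\right)\right)\right) \left(-20131\right) = \left(-9081 - 11 \left(4 + 9 \cdot 11\right)\right) \left(-20131\right) = \left(-9081 - 11 \left(4 + 99\right)\right) \left(-20131\right) = \left(-9081 - 11 \cdot 103\right) \left(-20131\right) = \left(-9081 - 1133\right) \left(-20131\right) = \left(-10214\right) \left(-20131\right) = 205618034$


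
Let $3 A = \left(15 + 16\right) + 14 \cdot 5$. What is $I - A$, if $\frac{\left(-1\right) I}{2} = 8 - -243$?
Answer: $- \frac{1607}{3} \approx -535.67$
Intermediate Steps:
$I = -502$ ($I = - 2 \left(8 - -243\right) = - 2 \left(8 + 243\right) = \left(-2\right) 251 = -502$)
$A = \frac{101}{3}$ ($A = \frac{\left(15 + 16\right) + 14 \cdot 5}{3} = \frac{31 + 70}{3} = \frac{1}{3} \cdot 101 = \frac{101}{3} \approx 33.667$)
$I - A = -502 - \frac{101}{3} = - \frac{1607}{3}$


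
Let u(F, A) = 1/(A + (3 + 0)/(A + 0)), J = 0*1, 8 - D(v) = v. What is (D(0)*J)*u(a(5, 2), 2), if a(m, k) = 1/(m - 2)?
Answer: 0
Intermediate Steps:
D(v) = 8 - v
a(m, k) = 1/(-2 + m)
J = 0
u(F, A) = 1/(A + 3/A)
(D(0)*J)*u(a(5, 2), 2) = ((8 - 1*0)*0)*(2/(3 + 2**2)) = ((8 + 0)*0)*(2/(3 + 4)) = (8*0)*(2/7) = 0*(2*(1/7)) = 0*(2/7) = 0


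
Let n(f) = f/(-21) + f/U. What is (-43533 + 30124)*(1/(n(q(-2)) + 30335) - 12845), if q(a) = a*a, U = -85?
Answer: 9326298624471290/54147551 ≈ 1.7224e+8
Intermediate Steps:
q(a) = a²
n(f) = -106*f/1785 (n(f) = f/(-21) + f/(-85) = f*(-1/21) + f*(-1/85) = -f/21 - f/85 = -106*f/1785)
(-43533 + 30124)*(1/(n(q(-2)) + 30335) - 12845) = (-43533 + 30124)*(1/(-106/1785*(-2)² + 30335) - 12845) = -13409*(1/(-106/1785*4 + 30335) - 12845) = -13409*(1/(-424/1785 + 30335) - 12845) = -13409*(1/(54147551/1785) - 12845) = -13409*(1785/54147551 - 12845) = -13409*(-695525290810/54147551) = 9326298624471290/54147551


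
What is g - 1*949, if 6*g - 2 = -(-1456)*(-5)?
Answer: -2162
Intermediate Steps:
g = -1213 (g = 1/3 + (-(-1456)*(-5))/6 = 1/3 + (-182*40)/6 = 1/3 + (1/6)*(-7280) = 1/3 - 3640/3 = -1213)
g - 1*949 = -1213 - 1*949 = -1213 - 949 = -2162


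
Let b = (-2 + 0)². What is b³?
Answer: 64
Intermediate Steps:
b = 4 (b = (-2)² = 4)
b³ = 4³ = 64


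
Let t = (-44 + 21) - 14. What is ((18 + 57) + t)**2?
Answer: 1444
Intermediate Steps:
t = -37 (t = -23 - 14 = -37)
((18 + 57) + t)**2 = ((18 + 57) - 37)**2 = (75 - 37)**2 = 38**2 = 1444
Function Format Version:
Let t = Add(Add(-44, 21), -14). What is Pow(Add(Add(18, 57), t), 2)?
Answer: 1444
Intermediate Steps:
t = -37 (t = Add(-23, -14) = -37)
Pow(Add(Add(18, 57), t), 2) = Pow(Add(Add(18, 57), -37), 2) = Pow(Add(75, -37), 2) = Pow(38, 2) = 1444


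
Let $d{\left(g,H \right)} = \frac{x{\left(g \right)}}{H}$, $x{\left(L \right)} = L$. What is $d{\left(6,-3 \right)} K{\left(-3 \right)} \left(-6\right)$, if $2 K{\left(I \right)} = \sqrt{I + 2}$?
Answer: $6 i \approx 6.0 i$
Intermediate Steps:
$K{\left(I \right)} = \frac{\sqrt{2 + I}}{2}$ ($K{\left(I \right)} = \frac{\sqrt{I + 2}}{2} = \frac{\sqrt{2 + I}}{2}$)
$d{\left(g,H \right)} = \frac{g}{H}$
$d{\left(6,-3 \right)} K{\left(-3 \right)} \left(-6\right) = \frac{6}{-3} \frac{\sqrt{2 - 3}}{2} \left(-6\right) = 6 \left(- \frac{1}{3}\right) \frac{\sqrt{-1}}{2} \left(-6\right) = - 2 \frac{i}{2} \left(-6\right) = - i \left(-6\right) = 6 i$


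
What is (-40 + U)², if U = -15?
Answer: 3025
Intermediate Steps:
(-40 + U)² = (-40 - 15)² = (-55)² = 3025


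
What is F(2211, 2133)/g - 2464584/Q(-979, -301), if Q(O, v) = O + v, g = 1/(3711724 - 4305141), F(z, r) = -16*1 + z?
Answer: -208407742327/160 ≈ -1.3025e+9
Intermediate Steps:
F(z, r) = -16 + z
g = -1/593417 (g = 1/(-593417) = -1/593417 ≈ -1.6852e-6)
F(2211, 2133)/g - 2464584/Q(-979, -301) = (-16 + 2211)/(-1/593417) - 2464584/(-979 - 301) = 2195*(-593417) - 2464584/(-1280) = -1302550315 - 2464584*(-1/1280) = -1302550315 + 308073/160 = -208407742327/160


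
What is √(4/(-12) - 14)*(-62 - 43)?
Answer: -35*I*√129 ≈ -397.52*I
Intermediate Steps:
√(4/(-12) - 14)*(-62 - 43) = √(4*(-1/12) - 14)*(-105) = √(-⅓ - 14)*(-105) = √(-43/3)*(-105) = (I*√129/3)*(-105) = -35*I*√129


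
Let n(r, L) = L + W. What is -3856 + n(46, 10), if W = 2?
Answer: -3844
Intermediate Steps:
n(r, L) = 2 + L (n(r, L) = L + 2 = 2 + L)
-3856 + n(46, 10) = -3856 + (2 + 10) = -3856 + 12 = -3844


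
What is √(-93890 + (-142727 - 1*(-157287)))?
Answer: I*√79330 ≈ 281.66*I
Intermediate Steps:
√(-93890 + (-142727 - 1*(-157287))) = √(-93890 + (-142727 + 157287)) = √(-93890 + 14560) = √(-79330) = I*√79330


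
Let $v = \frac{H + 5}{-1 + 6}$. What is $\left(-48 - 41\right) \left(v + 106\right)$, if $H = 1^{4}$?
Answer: $- \frac{47704}{5} \approx -9540.8$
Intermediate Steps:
$H = 1$
$v = \frac{6}{5}$ ($v = \frac{1 + 5}{-1 + 6} = \frac{6}{5} \approx 1.2$)
$\left(-48 - 41\right) \left(v + 106\right) = \left(-48 - 41\right) \left(\frac{6}{5} + 106\right) = \left(-89\right) \frac{536}{5} = - \frac{47704}{5}$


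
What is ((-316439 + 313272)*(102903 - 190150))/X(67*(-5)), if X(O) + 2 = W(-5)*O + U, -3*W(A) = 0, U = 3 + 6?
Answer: 276311249/7 ≈ 3.9473e+7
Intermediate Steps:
U = 9
W(A) = 0 (W(A) = -⅓*0 = 0)
X(O) = 7 (X(O) = -2 + (0*O + 9) = -2 + (0 + 9) = -2 + 9 = 7)
((-316439 + 313272)*(102903 - 190150))/X(67*(-5)) = ((-316439 + 313272)*(102903 - 190150))/7 = -3167*(-87247)*(⅐) = 276311249*(⅐) = 276311249/7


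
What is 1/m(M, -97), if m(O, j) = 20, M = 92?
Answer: 1/20 ≈ 0.050000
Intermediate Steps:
1/m(M, -97) = 1/20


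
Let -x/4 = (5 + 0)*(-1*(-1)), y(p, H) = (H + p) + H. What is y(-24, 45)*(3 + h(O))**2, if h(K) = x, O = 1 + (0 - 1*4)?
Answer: 19074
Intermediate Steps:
y(p, H) = p + 2*H
O = -3 (O = 1 + (0 - 4) = 1 - 4 = -3)
x = -20 (x = -4*(5 + 0)*(-1*(-1)) = -20 ≈ -20.000)
h(K) = -20
y(-24, 45)*(3 + h(O))**2 = (-24 + 2*45)*(3 - 20)**2 = (-24 + 90)*(-17)**2 = 66*289 = 19074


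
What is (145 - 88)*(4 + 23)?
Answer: 1539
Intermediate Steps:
(145 - 88)*(4 + 23) = 57*27 = 1539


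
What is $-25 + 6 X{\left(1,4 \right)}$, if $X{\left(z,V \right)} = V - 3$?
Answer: $-19$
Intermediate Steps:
$X{\left(z,V \right)} = -3 + V$
$-25 + 6 X{\left(1,4 \right)} = -25 + 6 \left(-3 + 4\right) = -25 + 6 \cdot 1 = -25 + 6 = -19$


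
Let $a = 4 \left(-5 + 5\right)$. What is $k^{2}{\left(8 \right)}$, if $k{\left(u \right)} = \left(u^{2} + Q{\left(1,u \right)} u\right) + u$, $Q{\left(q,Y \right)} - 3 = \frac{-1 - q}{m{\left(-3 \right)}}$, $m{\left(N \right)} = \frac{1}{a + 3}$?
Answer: $2304$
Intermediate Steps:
$a = 0$ ($a = 4 \cdot 0 = 0$)
$m{\left(N \right)} = \frac{1}{3}$ ($m{\left(N \right)} = \frac{1}{0 + 3} = \frac{1}{3}$)
$Q{\left(q,Y \right)} = - 3 q$ ($Q{\left(q,Y \right)} = 3 + \left(-1 - q\right) \frac{1}{\frac{1}{3}} = 3 + \left(-1 - q\right) 3 = 3 - \left(3 + 3 q\right) = - 3 q$)
$k{\left(u \right)} = u^{2} - 2 u$ ($k{\left(u \right)} = \left(u^{2} + \left(-3\right) 1 u\right) + u = \left(u^{2} - 3 u\right) + u = u^{2} - 2 u$)
$k^{2}{\left(8 \right)} = \left(8 \left(-2 + 8\right)\right)^{2} = \left(8 \cdot 6\right)^{2} = 48^{2} = 2304$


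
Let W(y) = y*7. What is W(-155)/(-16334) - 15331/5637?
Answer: -244300409/92074758 ≈ -2.6533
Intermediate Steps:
W(y) = 7*y
W(-155)/(-16334) - 15331/5637 = (7*(-155))/(-16334) - 15331/5637 = -1085*(-1/16334) - 15331*1/5637 = 1085/16334 - 15331/5637 = -244300409/92074758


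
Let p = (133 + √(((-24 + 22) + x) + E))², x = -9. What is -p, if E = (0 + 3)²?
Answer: -(133 + I*√2)² ≈ -17687.0 - 376.18*I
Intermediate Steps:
E = 9 (E = 3² = 9)
p = (133 + I*√2)² (p = (133 + √(((-24 + 22) - 9) + 9))² = (133 + √((-2 - 9) + 9))² = (133 + √(-11 + 9))² = (133 + √(-2))² = (133 + I*√2)² ≈ 17687.0 + 376.2*I)
-p = -(133 + I*√2)²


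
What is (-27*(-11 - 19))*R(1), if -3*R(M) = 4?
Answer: -1080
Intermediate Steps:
R(M) = -4/3 (R(M) = -⅓*4 = -4/3)
(-27*(-11 - 19))*R(1) = -27*(-11 - 19)*(-4/3) = -27*(-30)*(-4/3) = 810*(-4/3) = -1080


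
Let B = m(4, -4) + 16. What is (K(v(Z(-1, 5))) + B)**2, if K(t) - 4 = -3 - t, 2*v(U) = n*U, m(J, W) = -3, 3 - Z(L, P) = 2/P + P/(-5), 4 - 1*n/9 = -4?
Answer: 334084/25 ≈ 13363.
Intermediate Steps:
n = 72 (n = 36 - 9*(-4) = 36 + 36 = 72)
Z(L, P) = 3 - 2/P + P/5 (Z(L, P) = 3 - (2/P + P/(-5)) = 3 - (2/P + P*(-1/5)) = 3 - (2/P - P/5) = 3 + (-2/P + P/5) = 3 - 2/P + P/5)
v(U) = 36*U (v(U) = (72*U)/2 = 36*U)
K(t) = 1 - t (K(t) = 4 + (-3 - t) = 1 - t)
B = 13 (B = -3 + 16 = 13)
(K(v(Z(-1, 5))) + B)**2 = ((1 - 36*(3 - 2/5 + (1/5)*5)) + 13)**2 = ((1 - 36*(3 - 2*1/5 + 1)) + 13)**2 = ((1 - 36*(3 - 2/5 + 1)) + 13)**2 = ((1 - 36*18/5) + 13)**2 = ((1 - 1*648/5) + 13)**2 = ((1 - 648/5) + 13)**2 = (-643/5 + 13)**2 = (-578/5)**2 = 334084/25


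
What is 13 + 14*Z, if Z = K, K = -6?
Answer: -71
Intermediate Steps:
Z = -6
13 + 14*Z = 13 + 14*(-6) = 13 - 84 = -71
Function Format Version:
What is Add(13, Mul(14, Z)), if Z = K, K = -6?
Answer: -71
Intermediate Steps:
Z = -6
Add(13, Mul(14, Z)) = Add(13, Mul(14, -6)) = Add(13, -84) = -71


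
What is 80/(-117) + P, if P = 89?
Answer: 10333/117 ≈ 88.316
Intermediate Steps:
80/(-117) + P = 80/(-117) + 89 = -1/117*80 + 89 = -80/117 + 89 = 10333/117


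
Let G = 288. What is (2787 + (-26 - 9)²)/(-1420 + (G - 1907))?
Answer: -4012/3039 ≈ -1.3202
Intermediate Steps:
(2787 + (-26 - 9)²)/(-1420 + (G - 1907)) = (2787 + (-26 - 9)²)/(-1420 + (288 - 1907)) = (2787 + (-35)²)/(-1420 - 1619) = (2787 + 1225)/(-3039) = 4012*(-1/3039) = -4012/3039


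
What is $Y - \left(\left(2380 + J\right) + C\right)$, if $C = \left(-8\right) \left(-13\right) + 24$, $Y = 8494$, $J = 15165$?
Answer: $-9179$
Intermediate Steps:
$C = 128$ ($C = 104 + 24 = 128$)
$Y - \left(\left(2380 + J\right) + C\right) = 8494 - \left(\left(2380 + 15165\right) + 128\right) = 8494 - \left(17545 + 128\right) = 8494 - 17673 = -9179$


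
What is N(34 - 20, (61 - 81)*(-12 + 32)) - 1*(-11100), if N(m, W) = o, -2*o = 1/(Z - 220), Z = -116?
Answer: 7459201/672 ≈ 11100.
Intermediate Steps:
o = 1/672 (o = -1/(2*(-116 - 220)) = -1/2/(-336) = -1/2*(-1/336) = 1/672 ≈ 0.0014881)
N(m, W) = 1/672
N(34 - 20, (61 - 81)*(-12 + 32)) - 1*(-11100) = 1/672 - 1*(-11100) = 1/672 + 11100 = 7459201/672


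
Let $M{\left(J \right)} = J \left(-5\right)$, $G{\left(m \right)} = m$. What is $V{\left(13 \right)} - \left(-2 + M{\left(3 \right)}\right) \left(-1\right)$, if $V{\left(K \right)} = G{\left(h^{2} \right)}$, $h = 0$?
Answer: $-17$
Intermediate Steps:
$M{\left(J \right)} = - 5 J$
$V{\left(K \right)} = 0$ ($V{\left(K \right)} = 0^{2} = 0$)
$V{\left(13 \right)} - \left(-2 + M{\left(3 \right)}\right) \left(-1\right) = 0 - \left(-2 - 15\right) \left(-1\right) = 0 - \left(-17\right) \left(-1\right) = 0 - 17 = -17$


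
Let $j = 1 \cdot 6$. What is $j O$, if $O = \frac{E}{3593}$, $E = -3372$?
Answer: $- \frac{20232}{3593} \approx -5.631$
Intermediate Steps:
$O = - \frac{3372}{3593} \approx -0.93849$
$j = 6$
$j O = 6 \left(- \frac{3372}{3593}\right) = - \frac{20232}{3593}$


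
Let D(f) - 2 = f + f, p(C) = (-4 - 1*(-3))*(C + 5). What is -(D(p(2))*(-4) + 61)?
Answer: -109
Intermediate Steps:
p(C) = -5 - C (p(C) = (-4 + 3)*(5 + C) = -(5 + C) = -5 - C)
D(f) = 2 + 2*f (D(f) = 2 + (f + f) = 2 + 2*f)
-(D(p(2))*(-4) + 61) = -((2 + 2*(-5 - 1*2))*(-4) + 61) = -((2 + 2*(-5 - 2))*(-4) + 61) = -((2 + 2*(-7))*(-4) + 61) = -((2 - 14)*(-4) + 61) = -(-12*(-4) + 61) = -(48 + 61) = -1*109 = -109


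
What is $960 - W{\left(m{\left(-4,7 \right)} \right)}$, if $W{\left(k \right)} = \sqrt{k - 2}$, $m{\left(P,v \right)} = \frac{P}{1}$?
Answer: $960 - i \sqrt{6} \approx 960.0 - 2.4495 i$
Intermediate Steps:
$m{\left(P,v \right)} = P$ ($m{\left(P,v \right)} = P 1 = P$)
$W{\left(k \right)} = \sqrt{-2 + k}$
$960 - W{\left(m{\left(-4,7 \right)} \right)} = 960 - \sqrt{-2 - 4} = 960 - \sqrt{-6} = 960 - i \sqrt{6}$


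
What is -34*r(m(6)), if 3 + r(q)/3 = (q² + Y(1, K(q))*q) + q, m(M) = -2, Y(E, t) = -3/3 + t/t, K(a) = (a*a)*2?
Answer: 102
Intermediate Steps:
K(a) = 2*a² (K(a) = a²*2 = 2*a²)
Y(E, t) = 0 (Y(E, t) = -3*⅓ + 1 = -1 + 1 = 0)
r(q) = -9 + 3*q + 3*q² (r(q) = -9 + 3*((q² + 0*q) + q) = -9 + 3*((q² + 0) + q) = -9 + 3*(q² + q) = -9 + 3*(q + q²) = -9 + (3*q + 3*q²) = -9 + 3*q + 3*q²)
-34*r(m(6)) = -34*(-9 + 3*(-2) + 3*(-2)²) = -34*(-9 - 6 + 3*4) = -34*(-9 - 6 + 12) = -34*(-3) = 102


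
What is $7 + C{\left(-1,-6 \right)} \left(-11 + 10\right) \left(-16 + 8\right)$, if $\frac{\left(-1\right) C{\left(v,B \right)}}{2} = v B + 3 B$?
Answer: $199$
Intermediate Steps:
$C{\left(v,B \right)} = - 6 B - 2 B v$ ($C{\left(v,B \right)} = - 2 \left(v B + 3 B\right) = - 2 \left(B v + 3 B\right) = - 2 \left(3 B + B v\right) = - 6 B - 2 B v$)
$7 + C{\left(-1,-6 \right)} \left(-11 + 10\right) \left(-16 + 8\right) = 7 + \left(-2\right) \left(-6\right) \left(3 - 1\right) \left(-11 + 10\right) \left(-16 + 8\right) = 7 + \left(-2\right) \left(-6\right) 2 \left(\left(-1\right) \left(-8\right)\right) = 7 + 24 \cdot 8 = 7 + 192 = 199$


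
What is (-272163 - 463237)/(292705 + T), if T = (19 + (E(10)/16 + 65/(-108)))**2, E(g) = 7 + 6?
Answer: -137243289600/54694651321 ≈ -2.5093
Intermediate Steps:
E(g) = 13
T = 68873401/186624 (T = (19 + (13/16 + 65/(-108)))**2 = (19 + (13*(1/16) + 65*(-1/108)))**2 = (19 + (13/16 - 65/108))**2 = (19 + 91/432)**2 = (8299/432)**2 = 68873401/186624 ≈ 369.05)
(-272163 - 463237)/(292705 + T) = (-272163 - 463237)/(292705 + 68873401/186624) = -735400/54694651321/186624 = -735400*186624/54694651321 = -137243289600/54694651321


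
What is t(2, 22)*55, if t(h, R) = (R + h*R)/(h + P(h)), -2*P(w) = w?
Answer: 3630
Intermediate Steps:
P(w) = -w/2
t(h, R) = 2*(R + R*h)/h (t(h, R) = (R + h*R)/(h - h/2) = (R + R*h)/((h/2)) = (R + R*h)*(2/h) = 2*(R + R*h)/h)
t(2, 22)*55 = (2*22*(1 + 2)/2)*55 = (2*22*(½)*3)*55 = 66*55 = 3630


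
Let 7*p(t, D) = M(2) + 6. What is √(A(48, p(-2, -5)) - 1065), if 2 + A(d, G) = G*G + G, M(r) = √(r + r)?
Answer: I*√52163/7 ≈ 32.627*I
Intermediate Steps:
M(r) = √2*√r (M(r) = √(2*r) = √2*√r)
p(t, D) = 8/7 (p(t, D) = (√2*√2 + 6)/7 = (2 + 6)/7 = (⅐)*8 = 8/7)
A(d, G) = -2 + G + G² (A(d, G) = -2 + (G*G + G) = -2 + (G² + G) = -2 + (G + G²) = -2 + G + G²)
√(A(48, p(-2, -5)) - 1065) = √((-2 + 8/7 + (8/7)²) - 1065) = √((-2 + 8/7 + 64/49) - 1065) = √(22/49 - 1065) = √(-52163/49) = I*√52163/7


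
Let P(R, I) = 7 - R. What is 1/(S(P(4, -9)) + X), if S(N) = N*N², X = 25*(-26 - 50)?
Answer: -1/1873 ≈ -0.00053390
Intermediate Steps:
X = -1900 (X = 25*(-76) = -1900)
S(N) = N³
1/(S(P(4, -9)) + X) = 1/((7 - 1*4)³ - 1900) = 1/((7 - 4)³ - 1900) = 1/(3³ - 1900) = 1/(27 - 1900) = 1/(-1873) = -1/1873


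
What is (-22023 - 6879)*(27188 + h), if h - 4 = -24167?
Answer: -87428550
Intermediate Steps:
h = -24163 (h = 4 - 24167 = -24163)
(-22023 - 6879)*(27188 + h) = (-22023 - 6879)*(27188 - 24163) = -28902*3025 = -87428550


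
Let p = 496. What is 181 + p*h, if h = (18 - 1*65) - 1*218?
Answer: -131259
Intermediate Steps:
h = -265 (h = (18 - 65) - 218 = -47 - 218 = -265)
181 + p*h = 181 + 496*(-265) = 181 - 131440 = -131259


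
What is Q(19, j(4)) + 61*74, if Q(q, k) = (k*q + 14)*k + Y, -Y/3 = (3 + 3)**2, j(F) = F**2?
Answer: 9494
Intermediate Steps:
Y = -108 (Y = -3*(3 + 3)**2 = -3*6**2 = -3*36 = -108)
Q(q, k) = -108 + k*(14 + k*q) (Q(q, k) = (k*q + 14)*k - 108 = (14 + k*q)*k - 108 = k*(14 + k*q) - 108 = -108 + k*(14 + k*q))
Q(19, j(4)) + 61*74 = (-108 + 14*4**2 + 19*(4**2)**2) + 61*74 = (-108 + 14*16 + 19*16**2) + 4514 = (-108 + 224 + 19*256) + 4514 = (-108 + 224 + 4864) + 4514 = 4980 + 4514 = 9494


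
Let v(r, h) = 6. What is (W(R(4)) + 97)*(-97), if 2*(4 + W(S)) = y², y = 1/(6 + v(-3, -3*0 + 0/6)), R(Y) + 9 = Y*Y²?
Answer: -2598145/288 ≈ -9021.3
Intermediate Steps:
R(Y) = -9 + Y³ (R(Y) = -9 + Y*Y² = -9 + Y³)
y = 1/12 (y = 1/(6 + 6) = 1/12 ≈ 0.083333)
W(S) = -1151/288 (W(S) = -4 + (1/12)²/2 = -4 + (½)*(1/144) = -4 + 1/288 = -1151/288)
(W(R(4)) + 97)*(-97) = (-1151/288 + 97)*(-97) = (26785/288)*(-97) = -2598145/288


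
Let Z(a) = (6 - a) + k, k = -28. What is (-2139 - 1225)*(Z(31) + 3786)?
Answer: -12557812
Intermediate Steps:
Z(a) = -22 - a (Z(a) = (6 - a) - 28 = -22 - a)
(-2139 - 1225)*(Z(31) + 3786) = (-2139 - 1225)*((-22 - 1*31) + 3786) = -3364*((-22 - 31) + 3786) = -3364*(-53 + 3786) = -3364*3733 = -12557812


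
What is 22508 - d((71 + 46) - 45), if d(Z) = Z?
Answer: 22436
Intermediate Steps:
22508 - d((71 + 46) - 45) = 22508 - ((71 + 46) - 45) = 22508 - (117 - 45) = 22508 - 1*72 = 22508 - 72 = 22436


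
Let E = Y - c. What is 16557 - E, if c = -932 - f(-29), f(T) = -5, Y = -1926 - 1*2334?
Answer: 19890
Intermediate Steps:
Y = -4260 (Y = -1926 - 2334 = -4260)
c = -927 (c = -932 - 1*(-5) = -932 + 5 = -927)
E = -3333 (E = -4260 - 1*(-927) = -4260 + 927 = -3333)
16557 - E = 16557 - 1*(-3333) = 16557 + 3333 = 19890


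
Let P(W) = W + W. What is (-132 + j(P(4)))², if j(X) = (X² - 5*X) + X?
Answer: 10000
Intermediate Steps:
P(W) = 2*W
j(X) = X² - 4*X
(-132 + j(P(4)))² = (-132 + (2*4)*(-4 + 2*4))² = (-132 + 8*(-4 + 8))² = (-132 + 8*4)² = (-132 + 32)² = (-100)² = 10000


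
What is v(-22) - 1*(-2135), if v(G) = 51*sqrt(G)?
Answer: 2135 + 51*I*sqrt(22) ≈ 2135.0 + 239.21*I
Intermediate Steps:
v(-22) - 1*(-2135) = 51*sqrt(-22) - 1*(-2135) = 51*(I*sqrt(22)) + 2135 = 51*I*sqrt(22) + 2135 = 2135 + 51*I*sqrt(22)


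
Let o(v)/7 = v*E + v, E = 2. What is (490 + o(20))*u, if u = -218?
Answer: -198380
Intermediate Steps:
o(v) = 21*v (o(v) = 7*(v*2 + v) = 7*(2*v + v) = 7*(3*v) = 21*v)
(490 + o(20))*u = (490 + 21*20)*(-218) = (490 + 420)*(-218) = 910*(-218) = -198380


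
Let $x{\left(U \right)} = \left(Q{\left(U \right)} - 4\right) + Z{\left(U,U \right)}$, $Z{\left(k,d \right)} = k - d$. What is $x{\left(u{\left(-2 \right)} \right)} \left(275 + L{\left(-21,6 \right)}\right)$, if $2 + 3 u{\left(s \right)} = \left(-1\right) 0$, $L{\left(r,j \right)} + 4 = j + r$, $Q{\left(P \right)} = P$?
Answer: $- \frac{3584}{3} \approx -1194.7$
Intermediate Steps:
$L{\left(r,j \right)} = -4 + j + r$ ($L{\left(r,j \right)} = -4 + \left(j + r\right) = -4 + j + r$)
$u{\left(s \right)} = - \frac{2}{3}$ ($u{\left(s \right)} = - \frac{2}{3} + \frac{\left(-1\right) 0}{3} = - \frac{2}{3} + \frac{1}{3} \cdot 0 = - \frac{2}{3} + 0 = - \frac{2}{3}$)
$x{\left(U \right)} = -4 + U$ ($x{\left(U \right)} = \left(U - 4\right) + \left(U - U\right) = \left(-4 + U\right) + 0 = -4 + U$)
$x{\left(u{\left(-2 \right)} \right)} \left(275 + L{\left(-21,6 \right)}\right) = \left(-4 - \frac{2}{3}\right) \left(275 - 19\right) = - \frac{14 \left(275 - 19\right)}{3} = \left(- \frac{14}{3}\right) 256 = - \frac{3584}{3}$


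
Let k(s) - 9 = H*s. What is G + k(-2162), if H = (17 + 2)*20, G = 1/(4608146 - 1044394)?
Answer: -2927804019351/3563752 ≈ -8.2155e+5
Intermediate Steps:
G = 1/3563752 ≈ 2.8060e-7
H = 380 (H = 19*20 = 380)
k(s) = 9 + 380*s
G + k(-2162) = 1/3563752 + (9 + 380*(-2162)) = 1/3563752 + (9 - 821560) = 1/3563752 - 821551 = -2927804019351/3563752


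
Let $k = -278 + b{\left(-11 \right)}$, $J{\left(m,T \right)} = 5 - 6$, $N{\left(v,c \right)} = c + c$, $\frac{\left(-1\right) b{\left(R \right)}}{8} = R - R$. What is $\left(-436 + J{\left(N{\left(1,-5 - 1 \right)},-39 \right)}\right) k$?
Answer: $121486$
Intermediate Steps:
$b{\left(R \right)} = 0$ ($b{\left(R \right)} = - 8 \left(R - R\right) = \left(-8\right) 0 = 0$)
$N{\left(v,c \right)} = 2 c$
$J{\left(m,T \right)} = -1$
$k = -278$ ($k = -278 + 0 = -278$)
$\left(-436 + J{\left(N{\left(1,-5 - 1 \right)},-39 \right)}\right) k = \left(-436 - 1\right) \left(-278\right) = \left(-437\right) \left(-278\right) = 121486$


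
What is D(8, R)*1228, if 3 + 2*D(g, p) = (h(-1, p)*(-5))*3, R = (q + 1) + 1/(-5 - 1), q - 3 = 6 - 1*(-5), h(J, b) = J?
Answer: 7368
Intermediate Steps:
q = 14 (q = 3 + (6 - 1*(-5)) = 3 + (6 + 5) = 3 + 11 = 14)
R = 89/6 (R = (14 + 1) + 1/(-5 - 1) = 15 + 1/(-6) = 15 - 1/6 = 89/6 ≈ 14.833)
D(g, p) = 6 (D(g, p) = -3/2 + (-1*(-5)*3)/2 = -3/2 + (5*3)/2 = -3/2 + (1/2)*15 = -3/2 + 15/2 = 6)
D(8, R)*1228 = 6*1228 = 7368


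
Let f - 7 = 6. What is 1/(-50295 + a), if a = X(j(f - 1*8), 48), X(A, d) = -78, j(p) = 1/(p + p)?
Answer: -1/50373 ≈ -1.9852e-5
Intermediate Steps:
f = 13 (f = 7 + 6 = 13)
j(p) = 1/(2*p)
a = -78
1/(-50295 + a) = 1/(-50295 - 78) = 1/(-50373) = -1/50373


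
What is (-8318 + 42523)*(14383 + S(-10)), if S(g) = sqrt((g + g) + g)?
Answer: 491970515 + 34205*I*sqrt(30) ≈ 4.9197e+8 + 1.8735e+5*I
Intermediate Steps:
S(g) = sqrt(3)*sqrt(g) (S(g) = sqrt(2*g + g) = sqrt(3*g) = sqrt(3)*sqrt(g))
(-8318 + 42523)*(14383 + S(-10)) = (-8318 + 42523)*(14383 + sqrt(3)*sqrt(-10)) = 34205*(14383 + sqrt(3)*(I*sqrt(10))) = 34205*(14383 + I*sqrt(30)) = 491970515 + 34205*I*sqrt(30)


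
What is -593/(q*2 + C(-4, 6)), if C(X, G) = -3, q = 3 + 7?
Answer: -593/17 ≈ -34.882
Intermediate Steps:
q = 10
-593/(q*2 + C(-4, 6)) = -593/(10*2 - 3) = -593/(20 - 3) = -593/17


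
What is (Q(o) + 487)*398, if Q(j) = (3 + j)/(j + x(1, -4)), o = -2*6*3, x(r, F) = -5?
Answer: 7960000/41 ≈ 1.9415e+5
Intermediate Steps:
o = -36 (o = -12*3 = -36)
Q(j) = (3 + j)/(-5 + j) (Q(j) = (3 + j)/(j - 5) = (3 + j)/(-5 + j))
(Q(o) + 487)*398 = ((3 - 36)/(-5 - 36) + 487)*398 = (-33/(-41) + 487)*398 = (-1/41*(-33) + 487)*398 = (33/41 + 487)*398 = (20000/41)*398 = 7960000/41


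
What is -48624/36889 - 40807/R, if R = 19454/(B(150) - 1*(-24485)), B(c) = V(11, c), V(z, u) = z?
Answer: -18437747738552/358819303 ≈ -51385.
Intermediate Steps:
B(c) = 11
R = 9727/12248 (R = 19454/(11 - 1*(-24485)) = 19454/(11 + 24485) = 19454/24496 = 19454*(1/24496) = 9727/12248 ≈ 0.79417)
-48624/36889 - 40807/R = -48624/36889 - 40807/9727/12248 = -48624*1/36889 - 40807*12248/9727 = -48624/36889 - 499804136/9727 = -18437747738552/358819303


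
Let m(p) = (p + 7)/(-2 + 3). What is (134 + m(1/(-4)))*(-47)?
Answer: -26461/4 ≈ -6615.3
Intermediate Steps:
m(p) = 7 + p (m(p) = (7 + p)/1 = (7 + p)*1 = 7 + p)
(134 + m(1/(-4)))*(-47) = (134 + (7 + 1/(-4)))*(-47) = (134 + (7 - ¼))*(-47) = (134 + 27/4)*(-47) = (563/4)*(-47) = -26461/4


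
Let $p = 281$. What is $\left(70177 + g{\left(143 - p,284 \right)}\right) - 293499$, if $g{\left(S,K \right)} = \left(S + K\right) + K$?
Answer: $-222892$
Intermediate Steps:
$g{\left(S,K \right)} = S + 2 K$ ($g{\left(S,K \right)} = \left(K + S\right) + K = S + 2 K$)
$\left(70177 + g{\left(143 - p,284 \right)}\right) - 293499 = \left(70177 + \left(\left(143 - 281\right) + 2 \cdot 284\right)\right) - 293499 = \left(70177 + \left(\left(143 - 281\right) + 568\right)\right) - 293499 = \left(70177 + \left(-138 + 568\right)\right) - 293499 = \left(70177 + 430\right) - 293499 = 70607 - 293499 = -222892$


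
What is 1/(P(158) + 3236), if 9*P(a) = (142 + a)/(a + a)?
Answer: 237/766957 ≈ 0.00030901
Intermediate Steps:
P(a) = (142 + a)/(18*a) (P(a) = ((142 + a)/(a + a))/9 = ((142 + a)/((2*a)))/9 = ((142 + a)*(1/(2*a)))/9 = ((142 + a)/(2*a))/9 = (142 + a)/(18*a))
1/(P(158) + 3236) = 1/((1/18)*(142 + 158)/158 + 3236) = 1/((1/18)*(1/158)*300 + 3236) = 1/(25/237 + 3236) = 1/(766957/237) = 237/766957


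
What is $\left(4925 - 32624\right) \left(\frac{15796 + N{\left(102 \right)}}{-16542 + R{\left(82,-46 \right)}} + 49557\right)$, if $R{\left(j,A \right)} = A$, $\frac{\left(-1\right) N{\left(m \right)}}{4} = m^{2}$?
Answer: $- \frac{5692680032466}{4147} \approx -1.3727 \cdot 10^{9}$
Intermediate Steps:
$N{\left(m \right)} = - 4 m^{2}$
$\left(4925 - 32624\right) \left(\frac{15796 + N{\left(102 \right)}}{-16542 + R{\left(82,-46 \right)}} + 49557\right) = \left(4925 - 32624\right) \left(\frac{15796 - 4 \cdot 102^{2}}{-16542 - 46} + 49557\right) = - 27699 \left(\frac{15796 - 41616}{-16588} + 49557\right) = - 27699 \left(\left(15796 - 41616\right) \left(- \frac{1}{16588}\right) + 49557\right) = - 27699 \left(\left(-25820\right) \left(- \frac{1}{16588}\right) + 49557\right) = - 27699 \left(\frac{6455}{4147} + 49557\right) = \left(-27699\right) \frac{205519334}{4147} = - \frac{5692680032466}{4147}$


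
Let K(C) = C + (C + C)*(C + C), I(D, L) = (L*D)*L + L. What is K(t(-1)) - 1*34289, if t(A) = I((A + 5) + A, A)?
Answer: -34271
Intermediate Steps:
I(D, L) = L + D*L² (I(D, L) = (D*L)*L + L = D*L² + L = L + D*L²)
t(A) = A*(1 + A*(5 + 2*A)) (t(A) = A*(1 + ((A + 5) + A)*A) = A*(1 + ((5 + A) + A)*A) = A*(1 + (5 + 2*A)*A) = A*(1 + A*(5 + 2*A)))
K(C) = C + 4*C² (K(C) = C + (2*C)*(2*C) = C + 4*C²)
K(t(-1)) - 1*34289 = (-(1 - (5 + 2*(-1))))*(1 + 4*(-(1 - (5 + 2*(-1))))) - 1*34289 = (-(1 - (5 - 2)))*(1 + 4*(-(1 - (5 - 2)))) - 34289 = (-(1 - 1*3))*(1 + 4*(-(1 - 1*3))) - 34289 = (-(1 - 3))*(1 + 4*(-(1 - 3))) - 34289 = (-1*(-2))*(1 + 4*(-1*(-2))) - 34289 = 2*(1 + 4*2) - 34289 = 2*(1 + 8) - 34289 = 2*9 - 34289 = 18 - 34289 = -34271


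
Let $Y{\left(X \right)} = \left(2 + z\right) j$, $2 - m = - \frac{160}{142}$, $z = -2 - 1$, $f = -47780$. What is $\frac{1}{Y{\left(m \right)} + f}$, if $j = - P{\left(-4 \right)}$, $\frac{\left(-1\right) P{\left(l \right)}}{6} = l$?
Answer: $- \frac{1}{47756} \approx -2.094 \cdot 10^{-5}$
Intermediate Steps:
$P{\left(l \right)} = - 6 l$
$j = -24$ ($j = - \left(-6\right) \left(-4\right) = \left(-1\right) 24 = -24$)
$z = -3$ ($z = -2 - 1 = -3$)
$m = \frac{222}{71}$ ($m = 2 - - \frac{160}{142} = 2 - \left(-160\right) \frac{1}{142} = 2 - - \frac{80}{71} = 2 + \frac{80}{71} = \frac{222}{71} \approx 3.1268$)
$Y{\left(X \right)} = 24$ ($Y{\left(X \right)} = \left(2 - 3\right) \left(-24\right) = \left(-1\right) \left(-24\right) = 24$)
$\frac{1}{Y{\left(m \right)} + f} = \frac{1}{24 - 47780} = \frac{1}{-47756} = - \frac{1}{47756}$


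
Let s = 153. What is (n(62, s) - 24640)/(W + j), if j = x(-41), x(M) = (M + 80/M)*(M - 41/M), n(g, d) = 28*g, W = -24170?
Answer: 469532/460265 ≈ 1.0201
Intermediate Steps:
x(M) = (M - 41/M)*(M + 80/M)
j = 70440/41 (j = 39 + (-41)² - 3280/(-41)² = 39 + 1681 - 3280*1/1681 = 39 + 1681 - 80/41 = 70440/41 ≈ 1718.0)
(n(62, s) - 24640)/(W + j) = (28*62 - 24640)/(-24170 + 70440/41) = (1736 - 24640)/(-920530/41) = -22904*(-41/920530) = 469532/460265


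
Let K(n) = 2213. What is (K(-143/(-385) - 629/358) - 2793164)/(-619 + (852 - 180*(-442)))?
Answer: -2790951/79793 ≈ -34.977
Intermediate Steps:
(K(-143/(-385) - 629/358) - 2793164)/(-619 + (852 - 180*(-442))) = (2213 - 2793164)/(-619 + (852 - 180*(-442))) = -2790951/(-619 + (852 + 79560)) = -2790951/(-619 + 80412) = -2790951/79793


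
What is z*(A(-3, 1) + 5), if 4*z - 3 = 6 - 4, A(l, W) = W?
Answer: 15/2 ≈ 7.5000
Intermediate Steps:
z = 5/4 (z = ¾ + (6 - 4)/4 = ¾ + (¼)*2 = ¾ + ½ = 5/4 ≈ 1.2500)
z*(A(-3, 1) + 5) = 5*(1 + 5)/4 = (5/4)*6 = 15/2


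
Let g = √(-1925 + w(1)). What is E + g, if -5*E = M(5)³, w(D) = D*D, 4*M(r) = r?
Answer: -25/64 + 2*I*√481 ≈ -0.39063 + 43.863*I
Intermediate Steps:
M(r) = r/4
w(D) = D²
g = 2*I*√481 (g = √(-1925 + 1²) = √(-1925 + 1) = √(-1924) = 2*I*√481 ≈ 43.863*I)
E = -25/64 (E = -((¼)*5)³/5 = -(5/4)³/5 = -⅕*125/64 = -25/64 ≈ -0.39063)
E + g = -25/64 + 2*I*√481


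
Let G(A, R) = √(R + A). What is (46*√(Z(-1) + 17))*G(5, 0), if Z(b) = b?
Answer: 184*√5 ≈ 411.44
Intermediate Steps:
G(A, R) = √(A + R)
(46*√(Z(-1) + 17))*G(5, 0) = (46*√(-1 + 17))*√(5 + 0) = (46*√16)*√5 = (46*4)*√5 = 184*√5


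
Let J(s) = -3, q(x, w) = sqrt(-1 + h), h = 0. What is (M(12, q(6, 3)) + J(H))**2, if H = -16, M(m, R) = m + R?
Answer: (9 + I)**2 ≈ 80.0 + 18.0*I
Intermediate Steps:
q(x, w) = I (q(x, w) = sqrt(-1 + 0) = sqrt(-1) = I)
M(m, R) = R + m
(M(12, q(6, 3)) + J(H))**2 = ((I + 12) - 3)**2 = ((12 + I) - 3)**2 = (9 + I)**2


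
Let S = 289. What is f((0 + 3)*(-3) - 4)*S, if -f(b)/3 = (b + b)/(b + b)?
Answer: -867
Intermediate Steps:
f(b) = -3 (f(b) = -3*(b + b)/(b + b) = -3*2*b/(2*b) = -3*2*b*1/(2*b) = -3*1 = -3)
f((0 + 3)*(-3) - 4)*S = -3*289 = -867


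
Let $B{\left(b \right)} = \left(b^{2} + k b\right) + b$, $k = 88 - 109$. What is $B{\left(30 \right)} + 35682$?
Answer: $35982$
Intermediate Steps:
$k = -21$ ($k = 88 - 109 = -21$)
$B{\left(b \right)} = b^{2} - 20 b$ ($B{\left(b \right)} = \left(b^{2} - 21 b\right) + b = b^{2} - 20 b$)
$B{\left(30 \right)} + 35682 = 30 \left(-20 + 30\right) + 35682 = 30 \cdot 10 + 35682 = 300 + 35682 = 35982$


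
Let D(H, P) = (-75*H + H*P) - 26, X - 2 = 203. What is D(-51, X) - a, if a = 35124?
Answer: -41780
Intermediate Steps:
X = 205 (X = 2 + 203 = 205)
D(H, P) = -26 - 75*H + H*P
D(-51, X) - a = (-26 - 75*(-51) - 51*205) - 1*35124 = (-26 + 3825 - 10455) - 35124 = -6656 - 35124 = -41780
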